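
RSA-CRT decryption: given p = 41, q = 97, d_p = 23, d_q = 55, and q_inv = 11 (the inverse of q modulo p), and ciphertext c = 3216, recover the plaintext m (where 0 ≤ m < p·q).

m₁ = c^(d_p) mod p: c ≡ 18 (mod 41), and 18^23 mod 41 = 10.
m₂ = c^(d_q) mod q: c ≡ 15 (mod 97), and 15^55 mod 97 = 14.
h = q_inv·(m₁ − m₂) mod p = 11·(10 − 14) mod 41 = 38.
m = m₂ + h·q = 14 + 38·97 = 3700.

3700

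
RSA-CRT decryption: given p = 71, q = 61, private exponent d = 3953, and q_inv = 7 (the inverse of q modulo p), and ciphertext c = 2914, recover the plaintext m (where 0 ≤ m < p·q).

d_p = d mod (p−1) = 3953 mod 70 = 33; d_q = d mod (q−1) = 53.
m₁ = c^(d_p) mod p: c ≡ 3 (mod 71), and 3^33 mod 71 = 8.
m₂ = c^(d_q) mod q: c ≡ 47 (mod 61), and 47^53 mod 61 = 13.
h = q_inv·(m₁ − m₂) mod p = 7·(8 − 13) mod 71 = 36.
m = m₂ + h·q = 13 + 36·61 = 2209.

2209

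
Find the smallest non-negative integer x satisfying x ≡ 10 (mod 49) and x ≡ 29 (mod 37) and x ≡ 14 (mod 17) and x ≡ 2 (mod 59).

1520137

The moduli are pairwise coprime; N = 49·37·17·59 = 1818439.
N/49 = 37111; 37111 ≡ 18 (mod 49); 18·30 ≡ 1, so inverse 30.
N/37 = 49147; 49147 ≡ 11 (mod 37); 11·27 ≡ 1, so inverse 27.
N/17 = 106967; 106967 ≡ 3 (mod 17); 3·6 ≡ 1, so inverse 6.
N/59 = 30821; 30821 ≡ 23 (mod 59); 23·18 ≡ 1, so inverse 18.
x ≡ 10·37111·30 + 29·49147·27 + 14·106967·6 + 2·30821·18 = 59710185.
59710185 mod 1818439 = 1520137.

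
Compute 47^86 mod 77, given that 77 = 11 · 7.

25

Mod 11: 47 ≡ 3; by Fermat, exponent reduces to 86 mod 10 = 6; 3^6 ≡ 3 (mod 11).
Mod 7: 47 ≡ 5; by Fermat, exponent reduces to 86 mod 6 = 2; 5^2 ≡ 4 (mod 7).
Combine by CRT: x ≡ 3 (mod 11), x ≡ 4 (mod 7) ⇒ x ≡ 25 (mod 77).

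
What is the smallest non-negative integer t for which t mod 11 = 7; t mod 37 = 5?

227

Combine the congruences pairwise.
From t ≡ 7 (mod 11) write t = 7 + 11s. Substituting into t ≡ 5 (mod 37) gives 11s ≡ 35 (mod 37), and since 11⁻¹ ≡ 27 (mod 37), s ≡ 20. Hence t ≡ 7 + 11·20 = 227 (mod 407).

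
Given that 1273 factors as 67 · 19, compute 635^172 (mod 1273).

942

Mod 67: 635 ≡ 32; by Fermat, exponent reduces to 172 mod 66 = 40; 32^40 ≡ 4 (mod 67).
Mod 19: 635 ≡ 8; by Fermat, exponent reduces to 172 mod 18 = 10; 8^10 ≡ 11 (mod 19).
Combine by CRT: x ≡ 4 (mod 67), x ≡ 11 (mod 19) ⇒ x ≡ 942 (mod 1273).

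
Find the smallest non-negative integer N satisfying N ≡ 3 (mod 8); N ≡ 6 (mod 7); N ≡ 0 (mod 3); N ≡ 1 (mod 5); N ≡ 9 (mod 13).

The moduli are pairwise coprime; M = 8·7·3·5·13 = 10920.
M/8 = 1365; 1365 ≡ 5 (mod 8); 5·5 ≡ 1, so inverse 5.
M/7 = 1560; 1560 ≡ 6 (mod 7); 6·6 ≡ 1, so inverse 6.
M/3 = 3640; 3640 ≡ 1 (mod 3), inverse 1.
M/5 = 2184; 2184 ≡ 4 (mod 5); 4·4 ≡ 1, so inverse 4.
M/13 = 840; 840 ≡ 8 (mod 13); 8·5 ≡ 1, so inverse 5.
N ≡ 3·1365·5 + 6·1560·6 + 0·3640·1 + 1·2184·4 + 9·840·5 = 123171.
123171 mod 10920 = 3051.

3051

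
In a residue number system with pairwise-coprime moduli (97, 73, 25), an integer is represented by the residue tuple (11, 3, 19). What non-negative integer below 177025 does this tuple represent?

37744

From x ≡ 11 (mod 97) write x = 11 + 97t. Substituting into x ≡ 3 (mod 73) gives 97t ≡ 65 (mod 73), and since 24⁻¹ ≡ 70 (mod 73), t ≡ 24. Hence x ≡ 11 + 97·24 = 2339 (mod 7081).
From x ≡ 2339 (mod 7081) write x = 2339 + 7081t. Substituting into x ≡ 19 (mod 25) gives 7081t ≡ 5 (mod 25), and since 6⁻¹ ≡ 21 (mod 25), t ≡ 5. Hence x ≡ 2339 + 7081·5 = 37744 (mod 177025).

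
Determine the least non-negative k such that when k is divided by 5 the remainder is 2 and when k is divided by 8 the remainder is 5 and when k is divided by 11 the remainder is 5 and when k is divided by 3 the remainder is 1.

The moduli are pairwise coprime; N = 5·8·11·3 = 1320.
N/5 = 264; 264 ≡ 4 (mod 5); 4·4 ≡ 1, so inverse 4.
N/8 = 165; 165 ≡ 5 (mod 8); 5·5 ≡ 1, so inverse 5.
N/11 = 120; 120 ≡ 10 (mod 11); 10·10 ≡ 1, so inverse 10.
N/3 = 440; 440 ≡ 2 (mod 3); 2·2 ≡ 1, so inverse 2.
k ≡ 2·264·4 + 5·165·5 + 5·120·10 + 1·440·2 = 13117.
13117 mod 1320 = 1237.

1237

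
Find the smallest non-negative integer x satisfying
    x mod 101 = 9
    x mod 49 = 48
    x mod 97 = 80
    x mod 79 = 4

The moduli are pairwise coprime; N = 101·49·97·79 = 37924187.
N/101 = 375487; 375487 ≡ 70 (mod 101); 70·13 ≡ 1, so inverse 13.
N/49 = 773963; 773963 ≡ 8 (mod 49); 8·43 ≡ 1, so inverse 43.
N/97 = 390971; 390971 ≡ 61 (mod 97); 61·35 ≡ 1, so inverse 35.
N/79 = 480053; 480053 ≡ 49 (mod 79); 49·50 ≡ 1, so inverse 50.
x ≡ 9·375487·13 + 48·773963·43 + 80·390971·35 + 4·480053·50 = 2832121011.
2832121011 mod 37924187 = 25731173.

25731173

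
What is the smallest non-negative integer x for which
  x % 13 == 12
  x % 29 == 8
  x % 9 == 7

1429

The moduli are pairwise coprime; N = 13·29·9 = 3393.
N/13 = 261; 261 ≡ 1 (mod 13), inverse 1.
N/29 = 117; 117 ≡ 1 (mod 29), inverse 1.
N/9 = 377; 377 ≡ 8 (mod 9); 8·8 ≡ 1, so inverse 8.
x ≡ 12·261·1 + 8·117·1 + 7·377·8 = 25180.
25180 mod 3393 = 1429.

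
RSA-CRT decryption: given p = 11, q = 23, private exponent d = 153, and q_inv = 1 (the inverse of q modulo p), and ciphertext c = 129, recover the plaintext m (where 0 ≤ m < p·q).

d_p = d mod (p−1) = 153 mod 10 = 3; d_q = d mod (q−1) = 21.
m₁ = c^(d_p) mod p: c ≡ 8 (mod 11), and 8^3 mod 11 = 6.
m₂ = c^(d_q) mod q: c ≡ 14 (mod 23), and 14^21 mod 23 = 5.
h = q_inv·(m₁ − m₂) mod p = 1·(6 − 5) mod 11 = 1.
m = m₂ + h·q = 5 + 1·23 = 28.

28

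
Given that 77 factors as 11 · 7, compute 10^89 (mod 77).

Mod 11: 10 ≡ 10; by Fermat, exponent reduces to 89 mod 10 = 9; 10^9 ≡ 10 (mod 11).
Mod 7: 10 ≡ 3; by Fermat, exponent reduces to 89 mod 6 = 5; 3^5 ≡ 5 (mod 7).
Combine by CRT: x ≡ 10 (mod 11), x ≡ 5 (mod 7) ⇒ x ≡ 54 (mod 77).

54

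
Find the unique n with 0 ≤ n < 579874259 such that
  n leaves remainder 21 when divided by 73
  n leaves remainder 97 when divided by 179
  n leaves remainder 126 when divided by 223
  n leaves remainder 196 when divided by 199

The moduli are pairwise coprime; M = 73·179·223·199 = 579874259.
M/73 = 7943483; 7943483 ≡ 61 (mod 73); 61·6 ≡ 1, so inverse 6.
M/179 = 3239521; 3239521 ≡ 158 (mod 179); 158·17 ≡ 1, so inverse 17.
M/223 = 2600333; 2600333 ≡ 153 (mod 223); 153·86 ≡ 1, so inverse 86.
M/199 = 2913941; 2913941 ≡ 183 (mod 199); 183·87 ≡ 1, so inverse 87.
n ≡ 21·7943483·6 + 97·3239521·17 + 126·2600333·86 + 196·2913941·87 = 84208579307.
84208579307 mod 579874259 = 126811752.

126811752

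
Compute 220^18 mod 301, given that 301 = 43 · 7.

Mod 43: 220 ≡ 5; 5^18 ≡ 11 (mod 43).
Mod 7: 220 ≡ 3; since 6 | 18, by Fermat 3^18 ≡ 1 (mod 7).
Combine by CRT: x ≡ 11 (mod 43), x ≡ 1 (mod 7) ⇒ x ≡ 183 (mod 301).

183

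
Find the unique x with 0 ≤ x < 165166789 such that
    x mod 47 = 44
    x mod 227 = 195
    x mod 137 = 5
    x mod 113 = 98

The moduli are pairwise coprime; N = 47·227·137·113 = 165166789.
N/47 = 3514187; 3514187 ≡ 44 (mod 47); 44·31 ≡ 1, so inverse 31.
N/227 = 727607; 727607 ≡ 72 (mod 227); 72·41 ≡ 1, so inverse 41.
N/137 = 1205597; 1205597 ≡ 134 (mod 137); 134·91 ≡ 1, so inverse 91.
N/113 = 1461653; 1461653 ≡ 111 (mod 113); 111·56 ≡ 1, so inverse 56.
x ≡ 44·3514187·31 + 195·727607·41 + 5·1205597·91 + 98·1461653·56 = 19180667332.
19180667332 mod 165166789 = 21319808.

21319808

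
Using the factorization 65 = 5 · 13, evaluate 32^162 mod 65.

Mod 5: 32 ≡ 2; by Fermat, exponent reduces to 162 mod 4 = 2; 2^2 ≡ 4 (mod 5).
Mod 13: 32 ≡ 6; by Fermat, exponent reduces to 162 mod 12 = 6; 6^6 ≡ 12 (mod 13).
Combine by CRT: x ≡ 4 (mod 5), x ≡ 12 (mod 13) ⇒ x ≡ 64 (mod 65).

64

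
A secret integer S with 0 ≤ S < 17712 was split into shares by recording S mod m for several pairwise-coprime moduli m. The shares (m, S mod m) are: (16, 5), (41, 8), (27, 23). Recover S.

Combine the congruences pairwise.
From S ≡ 5 (mod 16) write S = 5 + 16t. Substituting into S ≡ 8 (mod 41) gives 16t ≡ 3 (mod 41), and since 16⁻¹ ≡ 18 (mod 41), t ≡ 13. Hence S ≡ 5 + 16·13 = 213 (mod 656).
From S ≡ 213 (mod 656) write S = 213 + 656t. Substituting into S ≡ 23 (mod 27) gives 656t ≡ 26 (mod 27), and since 8⁻¹ ≡ 17 (mod 27), t ≡ 10. Hence S ≡ 213 + 656·10 = 6773 (mod 17712).

6773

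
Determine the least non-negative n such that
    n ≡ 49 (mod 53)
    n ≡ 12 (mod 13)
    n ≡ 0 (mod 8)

3600

The moduli are pairwise coprime; M = 53·13·8 = 5512.
M/53 = 104; 104 ≡ 51 (mod 53); 51·26 ≡ 1, so inverse 26.
M/13 = 424; 424 ≡ 8 (mod 13); 8·5 ≡ 1, so inverse 5.
M/8 = 689; 689 ≡ 1 (mod 8), inverse 1.
n ≡ 49·104·26 + 12·424·5 + 0·689·1 = 157936.
157936 mod 5512 = 3600.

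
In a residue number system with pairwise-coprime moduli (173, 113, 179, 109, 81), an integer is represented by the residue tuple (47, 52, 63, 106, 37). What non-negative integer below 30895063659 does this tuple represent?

25915456099

From x ≡ 47 (mod 173) write x = 47 + 173t. Substituting into x ≡ 52 (mod 113) gives 173t ≡ 5 (mod 113), and since 60⁻¹ ≡ 81 (mod 113), t ≡ 66. Hence x ≡ 47 + 173·66 = 11465 (mod 19549).
From x ≡ 11465 (mod 19549) write x = 11465 + 19549t. Substituting into x ≡ 63 (mod 179) gives 19549t ≡ 54 (mod 179), and since 38⁻¹ ≡ 33 (mod 179), t ≡ 171. Hence x ≡ 11465 + 19549·171 = 3354344 (mod 3499271).
From x ≡ 3354344 (mod 3499271) write x = 3354344 + 3499271t. Substituting into x ≡ 106 (mod 109) gives 3499271t ≡ 19 (mod 109), and since 44⁻¹ ≡ 57 (mod 109), t ≡ 102. Hence x ≡ 3354344 + 3499271·102 = 360279986 (mod 381420539).
From x ≡ 360279986 (mod 381420539) write x = 360279986 + 381420539t. Substituting into x ≡ 37 (mod 81) gives 381420539t ≡ 32 (mod 81), and since 44⁻¹ ≡ 35 (mod 81), t ≡ 67. Hence x ≡ 360279986 + 381420539·67 = 25915456099 (mod 30895063659).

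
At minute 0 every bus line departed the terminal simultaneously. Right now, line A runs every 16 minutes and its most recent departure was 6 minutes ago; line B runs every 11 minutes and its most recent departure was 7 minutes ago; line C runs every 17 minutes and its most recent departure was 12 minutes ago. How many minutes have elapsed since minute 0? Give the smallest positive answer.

2086

The moduli are pairwise coprime; N = 16·11·17 = 2992.
N/16 = 187; 187 ≡ 11 (mod 16); 11·3 ≡ 1, so inverse 3.
N/11 = 272; 272 ≡ 8 (mod 11); 8·7 ≡ 1, so inverse 7.
N/17 = 176; 176 ≡ 6 (mod 17); 6·3 ≡ 1, so inverse 3.
t ≡ 6·187·3 + 7·272·7 + 12·176·3 = 23030.
23030 mod 2992 = 2086.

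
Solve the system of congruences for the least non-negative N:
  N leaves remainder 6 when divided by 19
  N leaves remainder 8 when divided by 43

481

Combine the congruences pairwise.
From N ≡ 6 (mod 19) write N = 6 + 19t. Substituting into N ≡ 8 (mod 43) gives 19t ≡ 2 (mod 43), and since 19⁻¹ ≡ 34 (mod 43), t ≡ 25. Hence N ≡ 6 + 19·25 = 481 (mod 817).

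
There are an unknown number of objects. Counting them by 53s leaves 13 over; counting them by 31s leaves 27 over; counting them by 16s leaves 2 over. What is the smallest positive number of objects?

Combine the congruences pairwise.
From N ≡ 13 (mod 53) write N = 13 + 53t. Substituting into N ≡ 27 (mod 31) gives 53t ≡ 14 (mod 31), and since 22⁻¹ ≡ 24 (mod 31), t ≡ 26. Hence N ≡ 13 + 53·26 = 1391 (mod 1643).
From N ≡ 1391 (mod 1643) write N = 1391 + 1643t. Substituting into N ≡ 2 (mod 16) gives 1643t ≡ 3 (mod 16), and since 11⁻¹ ≡ 3 (mod 16), t ≡ 9. Hence N ≡ 1391 + 1643·9 = 16178 (mod 26288).

16178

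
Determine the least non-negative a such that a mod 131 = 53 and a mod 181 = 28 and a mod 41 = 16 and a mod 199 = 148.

The moduli are pairwise coprime; N = 131·181·41·199 = 193458049.
N/131 = 1476779; 1476779 ≡ 16 (mod 131); 16·41 ≡ 1, so inverse 41.
N/181 = 1068829; 1068829 ≡ 24 (mod 181); 24·83 ≡ 1, so inverse 83.
N/41 = 4718489; 4718489 ≡ 4 (mod 41); 4·31 ≡ 1, so inverse 31.
N/199 = 972151; 972151 ≡ 36 (mod 199); 36·94 ≡ 1, so inverse 94.
a ≡ 53·1476779·41 + 28·1068829·83 + 16·4718489·31 + 148·972151·94 = 21557934619.
21557934619 mod 193458049 = 84091180.

84091180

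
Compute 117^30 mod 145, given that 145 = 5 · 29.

59

Mod 5: 117 ≡ 2; by Fermat, exponent reduces to 30 mod 4 = 2; 2^2 ≡ 4 (mod 5).
Mod 29: 117 ≡ 1; by Fermat, exponent reduces to 30 mod 28 = 2; 1^2 ≡ 1 (mod 29).
Combine by CRT: x ≡ 4 (mod 5), x ≡ 1 (mod 29) ⇒ x ≡ 59 (mod 145).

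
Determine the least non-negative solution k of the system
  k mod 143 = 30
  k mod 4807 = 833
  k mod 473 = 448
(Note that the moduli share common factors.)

gcd(143, 4807) = 11 and 11 | (833 − 30), so the pair is consistent; merging gives k ≡ 58517 (mod 62491), where 62491 = lcm(143, 4807).
gcd(62491, 473) = 11 and 11 | (448 − 58517), so the pair is consistent; merging gives k ≡ 183499 (mod 2687113), where 2687113 = lcm(62491, 473).
The solution is unique modulo lcm(143, 4807, 473) = 2687113.

183499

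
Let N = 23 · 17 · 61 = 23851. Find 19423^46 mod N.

14726

Mod 23: 19423 ≡ 11; by Fermat, exponent reduces to 46 mod 22 = 2; 11^2 ≡ 6 (mod 23).
Mod 17: 19423 ≡ 9; by Fermat, exponent reduces to 46 mod 16 = 14; 9^14 ≡ 4 (mod 17).
Mod 61: 19423 ≡ 25; 25^46 ≡ 25 (mod 61).
Combine by CRT: x ≡ 6 (mod 23), x ≡ 4 (mod 17), x ≡ 25 (mod 61) ⇒ x ≡ 14726 (mod 23851).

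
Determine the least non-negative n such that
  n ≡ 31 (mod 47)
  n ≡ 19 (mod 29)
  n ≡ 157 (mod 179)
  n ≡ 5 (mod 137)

The moduli are pairwise coprime; M = 47·29·179·137 = 33424849.
M/47 = 711167; 711167 ≡ 10 (mod 47); 10·33 ≡ 1, so inverse 33.
M/29 = 1152581; 1152581 ≡ 5 (mod 29); 5·6 ≡ 1, so inverse 6.
M/179 = 186731; 186731 ≡ 34 (mod 179); 34·79 ≡ 1, so inverse 79.
M/137 = 243977; 243977 ≡ 117 (mod 137); 117·89 ≡ 1, so inverse 89.
n ≡ 31·711167·33 + 19·1152581·6 + 157·186731·79 + 5·243977·89 = 3283512433.
3283512433 mod 33424849 = 7877231.

7877231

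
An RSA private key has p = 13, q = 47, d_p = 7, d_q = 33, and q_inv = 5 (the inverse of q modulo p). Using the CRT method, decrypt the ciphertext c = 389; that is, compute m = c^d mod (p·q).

m₁ = c^(d_p) mod p: c ≡ 12 (mod 13), and 12^7 mod 13 = 12.
m₂ = c^(d_q) mod q: c ≡ 13 (mod 47), and 13^33 mod 47 = 45.
h = q_inv·(m₁ − m₂) mod p = 5·(12 − 45) mod 13 = 4.
m = m₂ + h·q = 45 + 4·47 = 233.

233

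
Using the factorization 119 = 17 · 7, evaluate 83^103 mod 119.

Mod 17: 83 ≡ 15; by Fermat, exponent reduces to 103 mod 16 = 7; 15^7 ≡ 8 (mod 17).
Mod 7: 83 ≡ 6; by Fermat, exponent reduces to 103 mod 6 = 1; 6^1 ≡ 6 (mod 7).
Combine by CRT: x ≡ 8 (mod 17), x ≡ 6 (mod 7) ⇒ x ≡ 76 (mod 119).

76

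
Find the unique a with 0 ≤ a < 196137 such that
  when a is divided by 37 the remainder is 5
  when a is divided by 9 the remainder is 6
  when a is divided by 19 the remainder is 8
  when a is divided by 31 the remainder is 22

160881

Combine the congruences pairwise.
From a ≡ 5 (mod 37) write a = 5 + 37t. Substituting into a ≡ 6 (mod 9) gives 37t ≡ 1 (mod 9), and since 1⁻¹ ≡ 1 (mod 9), t ≡ 1. Hence a ≡ 5 + 37·1 = 42 (mod 333).
From a ≡ 42 (mod 333) write a = 42 + 333t. Substituting into a ≡ 8 (mod 19) gives 333t ≡ 4 (mod 19), and since 10⁻¹ ≡ 2 (mod 19), t ≡ 8. Hence a ≡ 42 + 333·8 = 2706 (mod 6327).
From a ≡ 2706 (mod 6327) write a = 2706 + 6327t. Substituting into a ≡ 22 (mod 31) gives 6327t ≡ 13 (mod 31), and since 3⁻¹ ≡ 21 (mod 31), t ≡ 25. Hence a ≡ 2706 + 6327·25 = 160881 (mod 196137).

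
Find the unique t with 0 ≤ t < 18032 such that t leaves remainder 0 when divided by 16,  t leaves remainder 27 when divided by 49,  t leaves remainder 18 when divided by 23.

The moduli are pairwise coprime; N = 16·49·23 = 18032.
N/16 = 1127; 1127 ≡ 7 (mod 16); 7·7 ≡ 1, so inverse 7.
N/49 = 368; 368 ≡ 25 (mod 49); 25·2 ≡ 1, so inverse 2.
N/23 = 784; 784 ≡ 2 (mod 23); 2·12 ≡ 1, so inverse 12.
t ≡ 0·1127·7 + 27·368·2 + 18·784·12 = 189216.
189216 mod 18032 = 8896.

8896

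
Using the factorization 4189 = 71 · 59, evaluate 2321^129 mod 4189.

Mod 71: 2321 ≡ 49; by Fermat, exponent reduces to 129 mod 70 = 59; 49^59 ≡ 43 (mod 71).
Mod 59: 2321 ≡ 20; by Fermat, exponent reduces to 129 mod 58 = 13; 20^13 ≡ 26 (mod 59).
Combine by CRT: x ≡ 43 (mod 71), x ≡ 26 (mod 59) ⇒ x ≡ 2386 (mod 4189).

2386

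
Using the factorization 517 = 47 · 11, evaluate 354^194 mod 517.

379

Mod 47: 354 ≡ 25; by Fermat, exponent reduces to 194 mod 46 = 10; 25^10 ≡ 3 (mod 47).
Mod 11: 354 ≡ 2; by Fermat, exponent reduces to 194 mod 10 = 4; 2^4 ≡ 5 (mod 11).
Combine by CRT: x ≡ 3 (mod 47), x ≡ 5 (mod 11) ⇒ x ≡ 379 (mod 517).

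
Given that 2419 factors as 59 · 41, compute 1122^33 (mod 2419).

Mod 59: 1122 ≡ 1; 1^33 ≡ 1 (mod 59).
Mod 41: 1122 ≡ 15; 15^33 ≡ 35 (mod 41).
Combine by CRT: x ≡ 1 (mod 59), x ≡ 35 (mod 41) ⇒ x ≡ 650 (mod 2419).

650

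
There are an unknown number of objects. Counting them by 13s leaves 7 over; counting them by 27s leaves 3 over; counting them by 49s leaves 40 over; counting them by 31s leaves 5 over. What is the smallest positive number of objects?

46443

From N ≡ 7 (mod 13) write N = 7 + 13t. Substituting into N ≡ 3 (mod 27) gives 13t ≡ 23 (mod 27), and since 13⁻¹ ≡ 25 (mod 27), t ≡ 8. Hence N ≡ 7 + 13·8 = 111 (mod 351).
From N ≡ 111 (mod 351) write N = 111 + 351t. Substituting into N ≡ 40 (mod 49) gives 351t ≡ 27 (mod 49), and since 8⁻¹ ≡ 43 (mod 49), t ≡ 34. Hence N ≡ 111 + 351·34 = 12045 (mod 17199).
From N ≡ 12045 (mod 17199) write N = 12045 + 17199t. Substituting into N ≡ 5 (mod 31) gives 17199t ≡ 19 (mod 31), and since 25⁻¹ ≡ 5 (mod 31), t ≡ 2. Hence N ≡ 12045 + 17199·2 = 46443 (mod 533169).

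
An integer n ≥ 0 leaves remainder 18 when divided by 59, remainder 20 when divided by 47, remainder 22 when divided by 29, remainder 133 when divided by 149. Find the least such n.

10382602

The moduli are pairwise coprime; M = 59·47·29·149 = 11982133.
M/59 = 203087; 203087 ≡ 9 (mod 59); 9·46 ≡ 1, so inverse 46.
M/47 = 254939; 254939 ≡ 11 (mod 47); 11·30 ≡ 1, so inverse 30.
M/29 = 413177; 413177 ≡ 14 (mod 29); 14·27 ≡ 1, so inverse 27.
M/149 = 80417; 80417 ≡ 106 (mod 149); 106·97 ≡ 1, so inverse 97.
n ≡ 18·203087·46 + 20·254939·30 + 22·413177·27 + 133·80417·97 = 1604006291.
1604006291 mod 11982133 = 10382602.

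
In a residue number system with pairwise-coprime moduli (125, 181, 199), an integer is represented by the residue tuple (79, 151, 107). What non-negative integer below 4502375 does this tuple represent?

921079

The moduli are pairwise coprime; N = 125·181·199 = 4502375.
N/125 = 36019; 36019 ≡ 19 (mod 125); 19·79 ≡ 1, so inverse 79.
N/181 = 24875; 24875 ≡ 78 (mod 181); 78·123 ≡ 1, so inverse 123.
N/199 = 22625; 22625 ≡ 138 (mod 199); 138·137 ≡ 1, so inverse 137.
x ≡ 79·36019·79 + 151·24875·123 + 107·22625·137 = 1018457829.
1018457829 mod 4502375 = 921079.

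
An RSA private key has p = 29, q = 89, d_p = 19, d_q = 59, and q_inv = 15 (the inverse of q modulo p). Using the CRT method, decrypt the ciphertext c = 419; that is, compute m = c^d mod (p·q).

557

m₁ = c^(d_p) mod p: c ≡ 13 (mod 29), and 13^19 mod 29 = 6.
m₂ = c^(d_q) mod q: c ≡ 63 (mod 89), and 63^59 mod 89 = 23.
h = q_inv·(m₁ − m₂) mod p = 15·(6 − 23) mod 29 = 6.
m = m₂ + h·q = 23 + 6·89 = 557.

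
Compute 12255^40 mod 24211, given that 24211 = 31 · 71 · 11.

Mod 31: 12255 ≡ 10; by Fermat, exponent reduces to 40 mod 30 = 10; 10^10 ≡ 5 (mod 31).
Mod 71: 12255 ≡ 43; 43^40 ≡ 32 (mod 71).
Mod 11: 12255 ≡ 1; since 10 | 40, by Fermat 1^40 ≡ 1 (mod 11).
Combine by CRT: x ≡ 5 (mod 31), x ≡ 32 (mod 71), x ≡ 1 (mod 11) ⇒ x ≡ 13025 (mod 24211).

13025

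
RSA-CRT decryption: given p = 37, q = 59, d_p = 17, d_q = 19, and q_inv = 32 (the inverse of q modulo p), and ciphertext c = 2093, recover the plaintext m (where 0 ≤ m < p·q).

1880

m₁ = c^(d_p) mod p: c ≡ 21 (mod 37), and 21^17 mod 37 = 30.
m₂ = c^(d_q) mod q: c ≡ 28 (mod 59), and 28^19 mod 59 = 51.
h = q_inv·(m₁ − m₂) mod p = 32·(30 − 51) mod 37 = 31.
m = m₂ + h·q = 51 + 31·59 = 1880.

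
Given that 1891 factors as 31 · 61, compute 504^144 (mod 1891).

Mod 31: 504 ≡ 8; by Fermat, exponent reduces to 144 mod 30 = 24; 8^24 ≡ 4 (mod 31).
Mod 61: 504 ≡ 16; by Fermat, exponent reduces to 144 mod 60 = 24; 16^24 ≡ 58 (mod 61).
Combine by CRT: x ≡ 4 (mod 31), x ≡ 58 (mod 61) ⇒ x ≡ 1461 (mod 1891).

1461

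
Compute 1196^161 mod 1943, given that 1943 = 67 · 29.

Mod 67: 1196 ≡ 57; by Fermat, exponent reduces to 161 mod 66 = 29; 57^29 ≡ 63 (mod 67).
Mod 29: 1196 ≡ 7; by Fermat, exponent reduces to 161 mod 28 = 21; 7^21 ≡ 1 (mod 29).
Combine by CRT: x ≡ 63 (mod 67), x ≡ 1 (mod 29) ⇒ x ≡ 465 (mod 1943).

465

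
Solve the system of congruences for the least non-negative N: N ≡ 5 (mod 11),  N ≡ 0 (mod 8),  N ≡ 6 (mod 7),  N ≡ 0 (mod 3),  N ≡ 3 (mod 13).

Combine the congruences pairwise.
From N ≡ 5 (mod 11) write N = 5 + 11t. Substituting into N ≡ 0 (mod 8) gives 11t ≡ 3 (mod 8), and since 3⁻¹ ≡ 3 (mod 8), t ≡ 1. Hence N ≡ 5 + 11·1 = 16 (mod 88).
From N ≡ 16 (mod 88) write N = 16 + 88t. Substituting into N ≡ 6 (mod 7) gives 88t ≡ 4 (mod 7), and since 4⁻¹ ≡ 2 (mod 7), t ≡ 1. Hence N ≡ 16 + 88·1 = 104 (mod 616).
From N ≡ 104 (mod 616) write N = 104 + 616t. Substituting into N ≡ 0 (mod 3) gives 616t ≡ 1 (mod 3), and since 1⁻¹ ≡ 1 (mod 3), t ≡ 1. Hence N ≡ 104 + 616·1 = 720 (mod 1848).
From N ≡ 720 (mod 1848) write N = 720 + 1848t. Substituting into N ≡ 3 (mod 13) gives 1848t ≡ 11 (mod 13), and since 2⁻¹ ≡ 7 (mod 13), t ≡ 12. Hence N ≡ 720 + 1848·12 = 22896 (mod 24024).

22896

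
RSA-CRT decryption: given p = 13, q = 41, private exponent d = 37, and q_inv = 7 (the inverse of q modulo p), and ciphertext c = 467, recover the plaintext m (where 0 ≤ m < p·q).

d_p = d mod (p−1) = 37 mod 12 = 1; d_q = d mod (q−1) = 37.
m₁ = c^(d_p) mod p: c ≡ 12 (mod 13), and 12^1 mod 13 = 12.
m₂ = c^(d_q) mod q: c ≡ 16 (mod 41), and 16^37 mod 41 = 10.
h = q_inv·(m₁ − m₂) mod p = 7·(12 − 10) mod 13 = 1.
m = m₂ + h·q = 10 + 1·41 = 51.

51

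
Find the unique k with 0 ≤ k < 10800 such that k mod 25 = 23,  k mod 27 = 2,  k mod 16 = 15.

623

Combine the congruences pairwise.
From k ≡ 23 (mod 25) write k = 23 + 25t. Substituting into k ≡ 2 (mod 27) gives 25t ≡ 6 (mod 27), and since 25⁻¹ ≡ 13 (mod 27), t ≡ 24. Hence k ≡ 23 + 25·24 = 623 (mod 675).
From k ≡ 623 (mod 675) write k = 623 + 675t. Substituting into k ≡ 15 (mod 16) gives 675t ≡ 0 (mod 16), and since 3⁻¹ ≡ 11 (mod 16), t ≡ 0. Hence k ≡ 623 + 675·0 = 623 (mod 10800).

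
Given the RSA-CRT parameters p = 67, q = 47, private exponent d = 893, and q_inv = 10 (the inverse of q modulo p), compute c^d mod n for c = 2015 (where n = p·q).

980

d_p = d mod (p−1) = 893 mod 66 = 35; d_q = d mod (q−1) = 19.
m₁ = c^(d_p) mod p: c ≡ 5 (mod 67), and 5^35 mod 67 = 42.
m₂ = c^(d_q) mod q: c ≡ 41 (mod 47), and 41^19 mod 47 = 40.
h = q_inv·(m₁ − m₂) mod p = 10·(42 − 40) mod 67 = 20.
m = m₂ + h·q = 40 + 20·47 = 980.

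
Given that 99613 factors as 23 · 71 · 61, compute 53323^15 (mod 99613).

Mod 23: 53323 ≡ 9; 9^15 ≡ 6 (mod 23).
Mod 71: 53323 ≡ 2; 2^15 ≡ 37 (mod 71).
Mod 61: 53323 ≡ 9; 9^15 ≡ 1 (mod 61).
Combine by CRT: x ≡ 6 (mod 23), x ≡ 37 (mod 71), x ≡ 1 (mod 61) ⇒ x ≡ 84669 (mod 99613).

84669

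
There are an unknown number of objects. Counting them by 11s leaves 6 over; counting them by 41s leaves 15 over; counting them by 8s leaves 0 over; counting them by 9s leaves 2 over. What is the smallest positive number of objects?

11864

The moduli are pairwise coprime; M = 11·41·8·9 = 32472.
M/11 = 2952; 2952 ≡ 4 (mod 11); 4·3 ≡ 1, so inverse 3.
M/41 = 792; 792 ≡ 13 (mod 41); 13·19 ≡ 1, so inverse 19.
M/8 = 4059; 4059 ≡ 3 (mod 8); 3·3 ≡ 1, so inverse 3.
M/9 = 3608; 3608 ≡ 8 (mod 9); 8·8 ≡ 1, so inverse 8.
N ≡ 6·2952·3 + 15·792·19 + 0·4059·3 + 2·3608·8 = 336584.
336584 mod 32472 = 11864.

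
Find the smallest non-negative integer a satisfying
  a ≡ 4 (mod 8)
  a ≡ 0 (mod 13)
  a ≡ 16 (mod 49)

4524

Combine the congruences pairwise.
From a ≡ 4 (mod 8) write a = 4 + 8t. Substituting into a ≡ 0 (mod 13) gives 8t ≡ 9 (mod 13), and since 8⁻¹ ≡ 5 (mod 13), t ≡ 6. Hence a ≡ 4 + 8·6 = 52 (mod 104).
From a ≡ 52 (mod 104) write a = 52 + 104t. Substituting into a ≡ 16 (mod 49) gives 104t ≡ 13 (mod 49), and since 6⁻¹ ≡ 41 (mod 49), t ≡ 43. Hence a ≡ 52 + 104·43 = 4524 (mod 5096).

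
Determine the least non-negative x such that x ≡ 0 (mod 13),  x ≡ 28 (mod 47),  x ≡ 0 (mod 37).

Combine the congruences pairwise.
From x ≡ 0 (mod 13) write x = 0 + 13t. Substituting into x ≡ 28 (mod 47) gives 13t ≡ 28 (mod 47), and since 13⁻¹ ≡ 29 (mod 47), t ≡ 13. Hence x ≡ 0 + 13·13 = 169 (mod 611).
From x ≡ 169 (mod 611) write x = 169 + 611t. Substituting into x ≡ 0 (mod 37) gives 611t ≡ 16 (mod 37), and since 19⁻¹ ≡ 2 (mod 37), t ≡ 32. Hence x ≡ 169 + 611·32 = 19721 (mod 22607).

19721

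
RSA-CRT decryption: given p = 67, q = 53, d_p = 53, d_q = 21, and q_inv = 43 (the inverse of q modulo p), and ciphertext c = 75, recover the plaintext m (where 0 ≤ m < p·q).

2859

m₁ = c^(d_p) mod p: c ≡ 8 (mod 67), and 8^53 mod 67 = 45.
m₂ = c^(d_q) mod q: c ≡ 22 (mod 53), and 22^21 mod 53 = 50.
h = q_inv·(m₁ − m₂) mod p = 43·(45 − 50) mod 67 = 53.
m = m₂ + h·q = 50 + 53·53 = 2859.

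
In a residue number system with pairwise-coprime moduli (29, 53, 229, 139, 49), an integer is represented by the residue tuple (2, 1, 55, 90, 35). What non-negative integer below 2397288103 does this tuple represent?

The moduli are pairwise coprime; N = 29·53·229·139·49 = 2397288103.
N/29 = 82665107; 82665107 ≡ 27 (mod 29); 27·14 ≡ 1, so inverse 14.
N/53 = 45231851; 45231851 ≡ 8 (mod 53); 8·20 ≡ 1, so inverse 20.
N/229 = 10468507; 10468507 ≡ 1 (mod 229), inverse 1.
N/139 = 17246677; 17246677 ≡ 113 (mod 139); 113·16 ≡ 1, so inverse 16.
N/49 = 48924247; 48924247 ≡ 1 (mod 49), inverse 1.
x ≡ 2·82665107·14 + 1·45231851·20 + 55·10468507·1 + 90·17246677·16 + 35·48924247·1 = 30342591426.
30342591426 mod 2397288103 = 1575134190.

1575134190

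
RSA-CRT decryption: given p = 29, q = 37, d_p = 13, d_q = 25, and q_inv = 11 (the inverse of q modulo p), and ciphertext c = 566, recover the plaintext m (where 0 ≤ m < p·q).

m₁ = c^(d_p) mod p: c ≡ 15 (mod 29), and 15^13 mod 29 = 27.
m₂ = c^(d_q) mod q: c ≡ 11 (mod 37), and 11^25 mod 37 = 11.
h = q_inv·(m₁ − m₂) mod p = 11·(27 − 11) mod 29 = 2.
m = m₂ + h·q = 11 + 2·37 = 85.

85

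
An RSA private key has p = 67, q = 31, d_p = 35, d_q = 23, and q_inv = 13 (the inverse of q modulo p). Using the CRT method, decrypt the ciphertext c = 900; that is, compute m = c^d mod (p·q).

m₁ = c^(d_p) mod p: c ≡ 29 (mod 67), and 29^35 mod 67 = 37.
m₂ = c^(d_q) mod q: c ≡ 1 (mod 31), and 1^23 mod 31 = 1.
h = q_inv·(m₁ − m₂) mod p = 13·(37 − 1) mod 67 = 66.
m = m₂ + h·q = 1 + 66·31 = 2047.

2047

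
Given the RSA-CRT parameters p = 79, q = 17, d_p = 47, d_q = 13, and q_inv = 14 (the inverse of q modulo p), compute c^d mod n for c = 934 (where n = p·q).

m₁ = c^(d_p) mod p: c ≡ 65 (mod 79), and 65^47 mod 79 = 10.
m₂ = c^(d_q) mod q: c ≡ 16 (mod 17), and 16^13 mod 17 = 16.
h = q_inv·(m₁ − m₂) mod p = 14·(10 − 16) mod 79 = 74.
m = m₂ + h·q = 16 + 74·17 = 1274.

1274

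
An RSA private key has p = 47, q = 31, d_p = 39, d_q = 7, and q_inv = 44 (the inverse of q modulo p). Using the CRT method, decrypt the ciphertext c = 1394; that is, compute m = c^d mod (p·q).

774

m₁ = c^(d_p) mod p: c ≡ 31 (mod 47), and 31^39 mod 47 = 22.
m₂ = c^(d_q) mod q: c ≡ 30 (mod 31), and 30^7 mod 31 = 30.
h = q_inv·(m₁ − m₂) mod p = 44·(22 − 30) mod 47 = 24.
m = m₂ + h·q = 30 + 24·31 = 774.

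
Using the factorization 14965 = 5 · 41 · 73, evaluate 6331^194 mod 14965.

13566

Mod 5: 6331 ≡ 1; by Fermat, exponent reduces to 194 mod 4 = 2; 1^2 ≡ 1 (mod 5).
Mod 41: 6331 ≡ 17; by Fermat, exponent reduces to 194 mod 40 = 34; 17^34 ≡ 36 (mod 41).
Mod 73: 6331 ≡ 53; by Fermat, exponent reduces to 194 mod 72 = 50; 53^50 ≡ 61 (mod 73).
Combine by CRT: x ≡ 1 (mod 5), x ≡ 36 (mod 41), x ≡ 61 (mod 73) ⇒ x ≡ 13566 (mod 14965).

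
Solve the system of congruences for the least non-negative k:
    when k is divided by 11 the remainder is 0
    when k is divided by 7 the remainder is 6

Combine the congruences pairwise.
From k ≡ 0 (mod 11) write k = 0 + 11t. Substituting into k ≡ 6 (mod 7) gives 11t ≡ 6 (mod 7), and since 4⁻¹ ≡ 2 (mod 7), t ≡ 5. Hence k ≡ 0 + 11·5 = 55 (mod 77).

55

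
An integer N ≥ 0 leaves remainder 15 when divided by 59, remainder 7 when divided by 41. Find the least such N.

From N ≡ 15 (mod 59) write N = 15 + 59t. Substituting into N ≡ 7 (mod 41) gives 59t ≡ 33 (mod 41), and since 18⁻¹ ≡ 16 (mod 41), t ≡ 36. Hence N ≡ 15 + 59·36 = 2139 (mod 2419).

2139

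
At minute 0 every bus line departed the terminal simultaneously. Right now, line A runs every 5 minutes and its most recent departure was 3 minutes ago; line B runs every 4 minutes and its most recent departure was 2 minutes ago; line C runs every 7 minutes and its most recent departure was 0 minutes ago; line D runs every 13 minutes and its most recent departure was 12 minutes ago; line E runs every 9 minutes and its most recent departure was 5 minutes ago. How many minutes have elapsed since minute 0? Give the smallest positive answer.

15638

From t ≡ 3 (mod 5) write t = 3 + 5s. Substituting into t ≡ 2 (mod 4) gives 5s ≡ 3 (mod 4), and since 1⁻¹ ≡ 1 (mod 4), s ≡ 3. Hence t ≡ 3 + 5·3 = 18 (mod 20).
From t ≡ 18 (mod 20) write t = 18 + 20s. Substituting into t ≡ 0 (mod 7) gives 20s ≡ 3 (mod 7), and since 6⁻¹ ≡ 6 (mod 7), s ≡ 4. Hence t ≡ 18 + 20·4 = 98 (mod 140).
From t ≡ 98 (mod 140) write t = 98 + 140s. Substituting into t ≡ 12 (mod 13) gives 140s ≡ 5 (mod 13), and since 10⁻¹ ≡ 4 (mod 13), s ≡ 7. Hence t ≡ 98 + 140·7 = 1078 (mod 1820).
From t ≡ 1078 (mod 1820) write t = 1078 + 1820s. Substituting into t ≡ 5 (mod 9) gives 1820s ≡ 7 (mod 9), and since 2⁻¹ ≡ 5 (mod 9), s ≡ 8. Hence t ≡ 1078 + 1820·8 = 15638 (mod 16380).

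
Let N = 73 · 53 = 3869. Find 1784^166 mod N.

Mod 73: 1784 ≡ 32; by Fermat, exponent reduces to 166 mod 72 = 22; 32^22 ≡ 4 (mod 73).
Mod 53: 1784 ≡ 35; by Fermat, exponent reduces to 166 mod 52 = 10; 35^10 ≡ 38 (mod 53).
Combine by CRT: x ≡ 4 (mod 73), x ≡ 38 (mod 53) ⇒ x ≡ 515 (mod 3869).

515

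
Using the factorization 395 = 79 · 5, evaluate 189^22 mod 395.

Mod 79: 189 ≡ 31; 31^22 ≡ 5 (mod 79).
Mod 5: 189 ≡ 4; by Fermat, exponent reduces to 22 mod 4 = 2; 4^2 ≡ 1 (mod 5).
Combine by CRT: x ≡ 5 (mod 79), x ≡ 1 (mod 5) ⇒ x ≡ 321 (mod 395).

321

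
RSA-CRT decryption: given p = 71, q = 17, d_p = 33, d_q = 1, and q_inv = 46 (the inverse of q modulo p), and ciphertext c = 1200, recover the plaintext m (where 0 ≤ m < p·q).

384

m₁ = c^(d_p) mod p: c ≡ 64 (mod 71), and 64^33 mod 71 = 29.
m₂ = c^(d_q) mod q: c ≡ 10 (mod 17), and 10^1 mod 17 = 10.
h = q_inv·(m₁ − m₂) mod p = 46·(29 − 10) mod 71 = 22.
m = m₂ + h·q = 10 + 22·17 = 384.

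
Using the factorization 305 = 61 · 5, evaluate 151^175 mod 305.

Mod 61: 151 ≡ 29; by Fermat, exponent reduces to 175 mod 60 = 55; 29^55 ≡ 32 (mod 61).
Mod 5: 151 ≡ 1; by Fermat, exponent reduces to 175 mod 4 = 3; 1^3 ≡ 1 (mod 5).
Combine by CRT: x ≡ 32 (mod 61), x ≡ 1 (mod 5) ⇒ x ≡ 276 (mod 305).

276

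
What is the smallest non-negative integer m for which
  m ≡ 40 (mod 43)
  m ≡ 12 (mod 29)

1201

Combine the congruences pairwise.
From m ≡ 40 (mod 43) write m = 40 + 43t. Substituting into m ≡ 12 (mod 29) gives 43t ≡ 1 (mod 29), and since 14⁻¹ ≡ 27 (mod 29), t ≡ 27. Hence m ≡ 40 + 43·27 = 1201 (mod 1247).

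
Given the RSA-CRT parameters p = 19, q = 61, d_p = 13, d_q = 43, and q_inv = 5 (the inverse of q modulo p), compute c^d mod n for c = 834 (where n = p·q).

662

m₁ = c^(d_p) mod p: c ≡ 17 (mod 19), and 17^13 mod 19 = 16.
m₂ = c^(d_q) mod q: c ≡ 41 (mod 61), and 41^43 mod 61 = 52.
h = q_inv·(m₁ − m₂) mod p = 5·(16 − 52) mod 19 = 10.
m = m₂ + h·q = 52 + 10·61 = 662.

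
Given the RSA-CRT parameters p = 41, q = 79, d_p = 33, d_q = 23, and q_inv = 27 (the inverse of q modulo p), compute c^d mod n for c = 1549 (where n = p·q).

319

m₁ = c^(d_p) mod p: c ≡ 32 (mod 41), and 32^33 mod 41 = 32.
m₂ = c^(d_q) mod q: c ≡ 48 (mod 79), and 48^23 mod 79 = 3.
h = q_inv·(m₁ − m₂) mod p = 27·(32 − 3) mod 41 = 4.
m = m₂ + h·q = 3 + 4·79 = 319.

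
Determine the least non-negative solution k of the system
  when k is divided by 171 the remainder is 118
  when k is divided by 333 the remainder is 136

802

gcd(171, 333) = 9 and 9 | (136 − 118), so the pair is consistent; merging gives k ≡ 802 (mod 6327), where 6327 = lcm(171, 333).
The solution is unique modulo lcm(171, 333) = 6327.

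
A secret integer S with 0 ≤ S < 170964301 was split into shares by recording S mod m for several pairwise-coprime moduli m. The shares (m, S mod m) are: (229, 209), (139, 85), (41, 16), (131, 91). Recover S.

166152762

The moduli are pairwise coprime; N = 229·139·41·131 = 170964301.
N/229 = 746569; 746569 ≡ 29 (mod 229); 29·79 ≡ 1, so inverse 79.
N/139 = 1229959; 1229959 ≡ 87 (mod 139); 87·8 ≡ 1, so inverse 8.
N/41 = 4169861; 4169861 ≡ 38 (mod 41); 38·27 ≡ 1, so inverse 27.
N/131 = 1305071; 1305071 ≡ 49 (mod 131); 49·123 ≡ 1, so inverse 123.
S ≡ 209·746569·79 + 85·1229959·8 + 16·4169861·27 + 91·1305071·123 = 29572012534.
29572012534 mod 170964301 = 166152762.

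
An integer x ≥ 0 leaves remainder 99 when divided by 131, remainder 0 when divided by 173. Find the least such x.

From x ≡ 99 (mod 131) write x = 99 + 131t. Substituting into x ≡ 0 (mod 173) gives 131t ≡ 74 (mod 173), and since 131⁻¹ ≡ 70 (mod 173), t ≡ 163. Hence x ≡ 99 + 131·163 = 21452 (mod 22663).

21452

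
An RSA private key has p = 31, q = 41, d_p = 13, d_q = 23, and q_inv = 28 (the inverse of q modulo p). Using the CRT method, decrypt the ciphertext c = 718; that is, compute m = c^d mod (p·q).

m₁ = c^(d_p) mod p: c ≡ 5 (mod 31), and 5^13 mod 31 = 5.
m₂ = c^(d_q) mod q: c ≡ 21 (mod 41), and 21^23 mod 41 = 36.
h = q_inv·(m₁ − m₂) mod p = 28·(5 − 36) mod 31 = 0.
m = m₂ + h·q = 36 + 0·41 = 36.

36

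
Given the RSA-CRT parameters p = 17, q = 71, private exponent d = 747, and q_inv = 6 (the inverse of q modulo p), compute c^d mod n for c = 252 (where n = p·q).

d_p = d mod (p−1) = 747 mod 16 = 11; d_q = d mod (q−1) = 47.
m₁ = c^(d_p) mod p: c ≡ 14 (mod 17), and 14^11 mod 17 = 10.
m₂ = c^(d_q) mod q: c ≡ 39 (mod 71), and 39^47 mod 71 = 26.
h = q_inv·(m₁ − m₂) mod p = 6·(10 − 26) mod 17 = 6.
m = m₂ + h·q = 26 + 6·71 = 452.

452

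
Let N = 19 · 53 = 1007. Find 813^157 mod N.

Mod 19: 813 ≡ 15; by Fermat, exponent reduces to 157 mod 18 = 13; 15^13 ≡ 10 (mod 19).
Mod 53: 813 ≡ 18; by Fermat, exponent reduces to 157 mod 52 = 1; 18^1 ≡ 18 (mod 53).
Combine by CRT: x ≡ 10 (mod 19), x ≡ 18 (mod 53) ⇒ x ≡ 124 (mod 1007).

124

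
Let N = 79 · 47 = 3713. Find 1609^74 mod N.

Mod 79: 1609 ≡ 29; 29^74 ≡ 13 (mod 79).
Mod 47: 1609 ≡ 11; by Fermat, exponent reduces to 74 mod 46 = 28; 11^28 ≡ 18 (mod 47).
Combine by CRT: x ≡ 13 (mod 79), x ≡ 18 (mod 47) ⇒ x ≡ 2462 (mod 3713).

2462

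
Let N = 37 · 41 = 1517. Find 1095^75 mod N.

806

Mod 37: 1095 ≡ 22; by Fermat, exponent reduces to 75 mod 36 = 3; 22^3 ≡ 29 (mod 37).
Mod 41: 1095 ≡ 29; by Fermat, exponent reduces to 75 mod 40 = 35; 29^35 ≡ 27 (mod 41).
Combine by CRT: x ≡ 29 (mod 37), x ≡ 27 (mod 41) ⇒ x ≡ 806 (mod 1517).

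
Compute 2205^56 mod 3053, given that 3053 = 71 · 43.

Mod 71: 2205 ≡ 4; 4^56 ≡ 57 (mod 71).
Mod 43: 2205 ≡ 12; by Fermat, exponent reduces to 56 mod 42 = 14; 12^14 ≡ 36 (mod 43).
Combine by CRT: x ≡ 57 (mod 71), x ≡ 36 (mod 43) ⇒ x ≡ 767 (mod 3053).

767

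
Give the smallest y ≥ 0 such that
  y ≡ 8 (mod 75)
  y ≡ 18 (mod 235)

Combine the congruences pairwise.
gcd(75, 235) = 5 and 5 | (18 − 8), so the pair is consistent; merging gives y ≡ 3308 (mod 3525), where 3525 = lcm(75, 235).
The solution is unique modulo lcm(75, 235) = 3525.

3308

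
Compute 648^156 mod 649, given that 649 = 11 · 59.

Mod 11: 648 ≡ 10; by Fermat, exponent reduces to 156 mod 10 = 6; 10^6 ≡ 1 (mod 11).
Mod 59: 648 ≡ 58; by Fermat, exponent reduces to 156 mod 58 = 40; 58^40 ≡ 1 (mod 59).
Combine by CRT: x ≡ 1 (mod 11), x ≡ 1 (mod 59) ⇒ x ≡ 1 (mod 649).

1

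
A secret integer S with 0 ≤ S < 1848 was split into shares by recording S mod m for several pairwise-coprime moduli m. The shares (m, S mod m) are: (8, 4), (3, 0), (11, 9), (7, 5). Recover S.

1692

From S ≡ 4 (mod 8) write S = 4 + 8t. Substituting into S ≡ 0 (mod 3) gives 8t ≡ 2 (mod 3), and since 2⁻¹ ≡ 2 (mod 3), t ≡ 1. Hence S ≡ 4 + 8·1 = 12 (mod 24).
From S ≡ 12 (mod 24) write S = 12 + 24t. Substituting into S ≡ 9 (mod 11) gives 24t ≡ 8 (mod 11), and since 2⁻¹ ≡ 6 (mod 11), t ≡ 4. Hence S ≡ 12 + 24·4 = 108 (mod 264).
From S ≡ 108 (mod 264) write S = 108 + 264t. Substituting into S ≡ 5 (mod 7) gives 264t ≡ 2 (mod 7), and since 5⁻¹ ≡ 3 (mod 7), t ≡ 6. Hence S ≡ 108 + 264·6 = 1692 (mod 1848).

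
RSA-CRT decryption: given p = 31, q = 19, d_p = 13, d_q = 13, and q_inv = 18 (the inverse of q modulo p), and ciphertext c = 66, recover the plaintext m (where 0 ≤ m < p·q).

m₁ = c^(d_p) mod p: c ≡ 4 (mod 31), and 4^13 mod 31 = 2.
m₂ = c^(d_q) mod q: c ≡ 9 (mod 19), and 9^13 mod 19 = 6.
h = q_inv·(m₁ − m₂) mod p = 18·(2 − 6) mod 31 = 21.
m = m₂ + h·q = 6 + 21·19 = 405.

405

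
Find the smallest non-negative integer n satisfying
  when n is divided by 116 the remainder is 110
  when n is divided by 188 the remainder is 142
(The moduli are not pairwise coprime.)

1270

Combine the congruences pairwise.
gcd(116, 188) = 4 and 4 | (142 − 110), so the pair is consistent; merging gives n ≡ 1270 (mod 5452), where 5452 = lcm(116, 188).
The solution is unique modulo lcm(116, 188) = 5452.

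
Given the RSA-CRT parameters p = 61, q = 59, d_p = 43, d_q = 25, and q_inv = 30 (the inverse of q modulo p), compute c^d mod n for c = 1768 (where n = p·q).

m₁ = c^(d_p) mod p: c ≡ 60 (mod 61), and 60^43 mod 61 = 60.
m₂ = c^(d_q) mod q: c ≡ 57 (mod 59), and 57^25 mod 59 = 48.
h = q_inv·(m₁ − m₂) mod p = 30·(60 − 48) mod 61 = 55.
m = m₂ + h·q = 48 + 55·59 = 3293.

3293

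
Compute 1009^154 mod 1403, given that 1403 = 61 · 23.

346

Mod 61: 1009 ≡ 33; by Fermat, exponent reduces to 154 mod 60 = 34; 33^34 ≡ 41 (mod 61).
Mod 23: 1009 ≡ 20; since 22 | 154, by Fermat 20^154 ≡ 1 (mod 23).
Combine by CRT: x ≡ 41 (mod 61), x ≡ 1 (mod 23) ⇒ x ≡ 346 (mod 1403).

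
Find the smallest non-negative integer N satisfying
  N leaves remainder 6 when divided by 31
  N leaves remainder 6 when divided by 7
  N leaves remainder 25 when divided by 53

The moduli are pairwise coprime; M = 31·7·53 = 11501.
M/31 = 371; 371 ≡ 30 (mod 31); 30·30 ≡ 1, so inverse 30.
M/7 = 1643; 1643 ≡ 5 (mod 7); 5·3 ≡ 1, so inverse 3.
M/53 = 217; 217 ≡ 5 (mod 53); 5·32 ≡ 1, so inverse 32.
N ≡ 6·371·30 + 6·1643·3 + 25·217·32 = 269954.
269954 mod 11501 = 5431.

5431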